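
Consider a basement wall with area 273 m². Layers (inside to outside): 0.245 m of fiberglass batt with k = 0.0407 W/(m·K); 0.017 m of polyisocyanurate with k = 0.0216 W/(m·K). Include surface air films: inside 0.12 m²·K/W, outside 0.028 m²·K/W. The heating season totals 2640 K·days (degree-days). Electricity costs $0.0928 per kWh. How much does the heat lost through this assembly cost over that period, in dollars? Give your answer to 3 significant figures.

231 dollars

0.245/0.0407 = 6.02
0.017/0.0216 = 0.787
R_total = 0.12 + 6.02 + 0.787 + 0.028 = 6.955 m²·K/W
E = A × HDD × 24 / R / 1000 = 273 × 2640 × 24 / 6.955 / 1000 = 2487 kWh
Cost = 2487 × 0.0928 = $230.8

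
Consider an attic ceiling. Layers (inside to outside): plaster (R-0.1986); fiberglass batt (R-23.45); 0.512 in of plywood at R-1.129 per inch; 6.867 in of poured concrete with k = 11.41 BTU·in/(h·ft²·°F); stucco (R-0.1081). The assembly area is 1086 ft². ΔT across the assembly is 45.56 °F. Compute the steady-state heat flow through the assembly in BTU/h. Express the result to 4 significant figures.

0.512 × 1.129 = 0.57805
6.867/11.41 = 0.60184
R_total = 0.1986 + 23.45 + 0.57805 + 0.60184 + 0.1081 = 24.937 ft²·°F·h/BTU
Q = A·ΔT/R = 1086 × 45.56 / 24.937 = 1984.2 BTU/h

1984 BTU/h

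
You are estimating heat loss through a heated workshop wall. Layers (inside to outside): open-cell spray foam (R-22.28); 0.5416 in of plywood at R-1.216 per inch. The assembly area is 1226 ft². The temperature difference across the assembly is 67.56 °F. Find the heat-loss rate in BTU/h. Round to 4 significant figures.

0.5416 × 1.216 = 0.65859
R_total = 22.28 + 0.65859 = 22.939 ft²·°F·h/BTU
Q = A·ΔT/R = 1226 × 67.56 / 22.939 = 3610.9 BTU/h

3611 BTU/h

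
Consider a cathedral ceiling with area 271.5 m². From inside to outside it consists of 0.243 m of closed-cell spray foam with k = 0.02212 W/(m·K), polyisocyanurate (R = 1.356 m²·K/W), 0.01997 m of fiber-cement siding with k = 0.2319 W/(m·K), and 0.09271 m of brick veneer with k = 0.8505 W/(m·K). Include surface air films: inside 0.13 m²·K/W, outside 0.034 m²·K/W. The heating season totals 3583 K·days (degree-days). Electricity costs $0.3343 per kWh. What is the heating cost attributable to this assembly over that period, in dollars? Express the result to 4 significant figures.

0.243/0.02212 = 10.986
0.01997/0.2319 = 0.086115
0.09271/0.8505 = 0.10901
R_total = 0.13 + 10.986 + 1.356 + 0.086115 + 0.10901 + 0.034 = 12.701 m²·K/W
E = A × HDD × 24 / R / 1000 = 271.5 × 3583 × 24 / 12.701 / 1000 = 1838.2 kWh
Cost = 1838.2 × 0.3343 = $614.52

614.5 dollars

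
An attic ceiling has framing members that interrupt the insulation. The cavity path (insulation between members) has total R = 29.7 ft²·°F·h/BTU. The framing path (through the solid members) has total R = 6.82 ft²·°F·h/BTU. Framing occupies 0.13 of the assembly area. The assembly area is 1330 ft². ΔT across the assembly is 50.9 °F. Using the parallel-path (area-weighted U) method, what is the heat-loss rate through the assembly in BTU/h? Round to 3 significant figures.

3270 BTU/h

U_eff = 0.87/29.7 + 0.13/6.82 = 0.02929 + 0.01906 = 0.04835
R_eff = 1/U_eff = 20.68 ft²·°F·h/BTU
Q = 1330 × 50.9 / 20.68 = 3273 BTU/h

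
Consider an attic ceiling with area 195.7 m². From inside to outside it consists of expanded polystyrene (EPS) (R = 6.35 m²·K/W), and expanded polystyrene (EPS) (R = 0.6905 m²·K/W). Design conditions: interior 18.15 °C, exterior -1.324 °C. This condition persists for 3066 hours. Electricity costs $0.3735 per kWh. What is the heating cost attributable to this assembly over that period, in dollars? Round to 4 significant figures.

619.9 dollars

R_total = 6.35 + 0.6905 = 7.0405 m²·K/W
Q = 195.7 × (18.15 − (-1.324)) / 7.0405 = 541.31 W
E = 541.31 W × 3066 h / 1000 = 1659.6 kWh
Cost = 1659.6 × 0.3735 = $619.88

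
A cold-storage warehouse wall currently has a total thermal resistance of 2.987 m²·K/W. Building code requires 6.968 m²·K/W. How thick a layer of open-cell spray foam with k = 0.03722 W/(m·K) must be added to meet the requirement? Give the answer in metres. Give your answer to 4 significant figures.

0.1482 m

ΔR = 6.968 − 2.987 = 3.981 m²·K/W
L = ΔR × k = 3.981 × 0.03722 = 0.14817 m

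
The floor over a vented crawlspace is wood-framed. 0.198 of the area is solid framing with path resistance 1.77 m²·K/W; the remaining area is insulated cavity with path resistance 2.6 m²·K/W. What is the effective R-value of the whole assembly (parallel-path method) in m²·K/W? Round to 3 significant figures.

2.38 m²·K/W

U_eff = 0.802/2.6 + 0.198/1.77 = 0.3085 + 0.1119 = 0.4203
R_eff = 1/U_eff = 2.379 m²·K/W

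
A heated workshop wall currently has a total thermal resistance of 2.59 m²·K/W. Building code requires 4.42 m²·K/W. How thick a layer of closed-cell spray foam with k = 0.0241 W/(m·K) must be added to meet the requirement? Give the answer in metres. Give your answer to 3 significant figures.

0.0441 m

ΔR = 4.42 − 2.59 = 1.83 m²·K/W
L = ΔR × k = 1.83 × 0.0241 = 0.0441 m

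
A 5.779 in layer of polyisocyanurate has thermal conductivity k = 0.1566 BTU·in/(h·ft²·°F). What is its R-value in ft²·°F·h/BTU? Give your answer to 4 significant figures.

R = L/k = 5.779/0.1566 = 36.903 ft²·°F·h/BTU

36.90 ft²·°F·h/BTU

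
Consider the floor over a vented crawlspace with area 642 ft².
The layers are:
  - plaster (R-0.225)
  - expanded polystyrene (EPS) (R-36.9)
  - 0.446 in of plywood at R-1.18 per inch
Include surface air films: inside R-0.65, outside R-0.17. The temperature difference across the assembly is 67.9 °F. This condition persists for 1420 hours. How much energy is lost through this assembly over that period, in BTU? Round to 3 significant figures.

1610000 BTU

0.446 × 1.18 = 0.5263
R_total = 0.65 + 0.225 + 36.9 + 0.5263 + 0.17 = 38.47 ft²·°F·h/BTU
Q = 642 × 67.9 / 38.47 = 1133 BTU/h
E = 1133 × 1420 = 1609000 BTU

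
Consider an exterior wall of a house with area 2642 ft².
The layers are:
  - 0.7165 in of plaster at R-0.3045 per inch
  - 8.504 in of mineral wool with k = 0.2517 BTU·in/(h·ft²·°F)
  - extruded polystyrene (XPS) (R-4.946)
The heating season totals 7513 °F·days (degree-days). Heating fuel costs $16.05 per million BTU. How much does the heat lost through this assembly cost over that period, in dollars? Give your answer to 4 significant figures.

0.7165 × 0.3045 = 0.21817
8.504/0.2517 = 33.786
R_total = 0.21817 + 33.786 + 4.946 = 38.95 ft²·°F·h/BTU
E = A × HDD × 24 / R = 2642 × 7513 × 24 / 38.95 = 12231000 BTU
Cost = 12231000/10⁶ × 16.05 = $196.3

196.3 dollars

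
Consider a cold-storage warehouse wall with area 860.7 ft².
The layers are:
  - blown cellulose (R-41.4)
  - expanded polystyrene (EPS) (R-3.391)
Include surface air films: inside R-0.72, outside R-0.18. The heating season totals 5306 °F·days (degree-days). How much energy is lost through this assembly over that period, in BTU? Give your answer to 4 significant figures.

R_total = 0.72 + 41.4 + 3.391 + 0.18 = 45.691 ft²·°F·h/BTU
E = A × HDD × 24 / R = 860.7 × 5306 × 24 / 45.691 = 2398800 BTU

2399000 BTU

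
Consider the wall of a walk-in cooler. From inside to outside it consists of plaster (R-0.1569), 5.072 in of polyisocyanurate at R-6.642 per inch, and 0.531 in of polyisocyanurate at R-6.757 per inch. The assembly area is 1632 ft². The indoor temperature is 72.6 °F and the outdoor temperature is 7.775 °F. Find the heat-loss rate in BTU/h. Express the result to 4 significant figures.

2826 BTU/h

5.072 × 6.642 = 33.688
0.531 × 6.757 = 3.588
R_total = 0.1569 + 33.688 + 3.588 = 37.433 ft²·°F·h/BTU
Q = A·ΔT/R = 1632 × (72.6 − 7.775) / 37.433 = 2826.2 BTU/h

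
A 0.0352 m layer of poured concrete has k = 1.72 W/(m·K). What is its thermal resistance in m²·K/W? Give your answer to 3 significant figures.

R = L/k = 0.0352/1.72 = 0.02047 m²·K/W

0.0205 m²·K/W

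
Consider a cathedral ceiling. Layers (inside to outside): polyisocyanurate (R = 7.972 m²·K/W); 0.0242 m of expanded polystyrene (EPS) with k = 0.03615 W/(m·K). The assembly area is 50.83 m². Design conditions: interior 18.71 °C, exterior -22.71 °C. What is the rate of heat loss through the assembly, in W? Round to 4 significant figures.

0.0242/0.03615 = 0.66943
R_total = 7.972 + 0.66943 = 8.6414 m²·K/W
Q = A·ΔT/R = 50.83 × (18.71 − (-22.71)) / 8.6414 = 243.64 W

243.6 W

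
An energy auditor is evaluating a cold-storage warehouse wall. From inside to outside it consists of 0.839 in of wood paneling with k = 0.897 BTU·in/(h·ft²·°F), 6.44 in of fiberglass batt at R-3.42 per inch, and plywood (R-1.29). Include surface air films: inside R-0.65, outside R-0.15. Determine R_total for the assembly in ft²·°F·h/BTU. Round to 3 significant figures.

0.839/0.897 = 0.9353
6.44 × 3.42 = 22.02
R_total = 0.65 + 0.9353 + 22.02 + 1.29 + 0.15 = 25.05 ft²·°F·h/BTU

25.1 ft²·°F·h/BTU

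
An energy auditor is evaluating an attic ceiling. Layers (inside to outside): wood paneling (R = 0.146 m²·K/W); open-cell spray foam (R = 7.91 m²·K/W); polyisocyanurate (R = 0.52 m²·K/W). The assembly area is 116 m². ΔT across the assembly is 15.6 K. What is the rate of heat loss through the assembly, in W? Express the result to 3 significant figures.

211 W

R_total = 0.146 + 7.91 + 0.52 = 8.576 m²·K/W
Q = A·ΔT/R = 116 × 15.6 / 8.576 = 211 W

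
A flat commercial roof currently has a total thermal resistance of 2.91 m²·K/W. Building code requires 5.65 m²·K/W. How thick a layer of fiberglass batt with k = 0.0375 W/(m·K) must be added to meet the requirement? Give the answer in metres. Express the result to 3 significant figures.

0.103 m

ΔR = 5.65 − 2.91 = 2.74 m²·K/W
L = ΔR × k = 2.74 × 0.0375 = 0.1028 m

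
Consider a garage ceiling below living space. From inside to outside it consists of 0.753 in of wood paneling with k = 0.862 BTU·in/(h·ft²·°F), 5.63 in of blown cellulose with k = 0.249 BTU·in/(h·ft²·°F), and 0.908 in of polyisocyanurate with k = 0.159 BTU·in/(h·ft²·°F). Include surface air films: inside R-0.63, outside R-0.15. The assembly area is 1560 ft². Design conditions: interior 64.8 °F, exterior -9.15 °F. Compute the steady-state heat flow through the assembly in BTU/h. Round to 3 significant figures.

0.753/0.862 = 0.8735
5.63/0.249 = 22.61
0.908/0.159 = 5.711
R_total = 0.63 + 0.8735 + 22.61 + 5.711 + 0.15 = 29.97 ft²·°F·h/BTU
Q = A·ΔT/R = 1560 × (64.8 − (-9.15)) / 29.97 = 3849 BTU/h

3850 BTU/h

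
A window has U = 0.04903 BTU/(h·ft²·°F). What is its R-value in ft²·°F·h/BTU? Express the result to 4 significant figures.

20.40 ft²·°F·h/BTU

R = 1/U = 1/0.04903 = 20.396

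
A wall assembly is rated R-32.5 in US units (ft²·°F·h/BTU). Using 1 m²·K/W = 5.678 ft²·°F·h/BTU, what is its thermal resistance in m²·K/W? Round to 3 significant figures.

R_SI = 32.5/5.678 = 5.724

5.72 m²·K/W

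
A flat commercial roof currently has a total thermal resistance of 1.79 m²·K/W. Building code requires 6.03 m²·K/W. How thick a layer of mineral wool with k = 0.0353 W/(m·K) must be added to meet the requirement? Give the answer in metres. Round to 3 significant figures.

0.150 m

ΔR = 6.03 − 1.79 = 4.24 m²·K/W
L = ΔR × k = 4.24 × 0.0353 = 0.1497 m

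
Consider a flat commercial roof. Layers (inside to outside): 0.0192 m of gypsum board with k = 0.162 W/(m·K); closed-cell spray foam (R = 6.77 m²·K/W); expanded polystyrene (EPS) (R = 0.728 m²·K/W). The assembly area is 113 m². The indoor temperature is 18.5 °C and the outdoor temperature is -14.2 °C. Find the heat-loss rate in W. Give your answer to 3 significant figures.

485 W

0.0192/0.162 = 0.1185
R_total = 0.1185 + 6.77 + 0.728 = 7.617 m²·K/W
Q = A·ΔT/R = 113 × (18.5 − (-14.2)) / 7.617 = 485.1 W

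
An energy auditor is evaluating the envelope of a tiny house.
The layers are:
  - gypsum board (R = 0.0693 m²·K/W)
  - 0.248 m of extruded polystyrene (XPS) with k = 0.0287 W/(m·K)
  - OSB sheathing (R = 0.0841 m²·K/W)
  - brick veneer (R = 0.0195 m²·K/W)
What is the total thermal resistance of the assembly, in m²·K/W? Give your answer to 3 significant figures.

8.81 m²·K/W

0.248/0.0287 = 8.641
R_total = 0.0693 + 8.641 + 0.0841 + 0.0195 = 8.814 m²·K/W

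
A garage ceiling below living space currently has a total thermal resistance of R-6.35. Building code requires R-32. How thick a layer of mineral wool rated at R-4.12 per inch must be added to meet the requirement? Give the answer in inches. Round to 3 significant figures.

ΔR = 32 − 6.35 = 25.65 ft²·°F·h/BTU
L = ΔR / (R/in) = 25.65/4.12 = 6.226 in

6.23 in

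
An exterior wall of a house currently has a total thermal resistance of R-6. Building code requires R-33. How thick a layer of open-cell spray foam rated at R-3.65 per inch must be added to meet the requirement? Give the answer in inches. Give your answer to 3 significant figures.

ΔR = 33 − 6 = 27 ft²·°F·h/BTU
L = ΔR / (R/in) = 27/3.65 = 7.397 in

7.40 in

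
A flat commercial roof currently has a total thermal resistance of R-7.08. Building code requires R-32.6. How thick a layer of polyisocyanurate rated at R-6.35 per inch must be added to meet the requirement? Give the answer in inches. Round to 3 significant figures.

4.02 in

ΔR = 32.6 − 7.08 = 25.52 ft²·°F·h/BTU
L = ΔR / (R/in) = 25.52/6.35 = 4.019 in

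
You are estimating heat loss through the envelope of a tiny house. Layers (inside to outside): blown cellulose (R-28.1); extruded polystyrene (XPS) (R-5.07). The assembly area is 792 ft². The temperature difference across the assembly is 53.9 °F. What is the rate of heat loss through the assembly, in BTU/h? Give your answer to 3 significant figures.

R_total = 28.1 + 5.07 = 33.17 ft²·°F·h/BTU
Q = A·ΔT/R = 792 × 53.9 / 33.17 = 1287 BTU/h

1290 BTU/h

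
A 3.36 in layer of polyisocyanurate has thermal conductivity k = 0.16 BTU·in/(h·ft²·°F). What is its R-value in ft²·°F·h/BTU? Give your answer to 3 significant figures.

21.0 ft²·°F·h/BTU

R = L/k = 3.36/0.16 = 21 ft²·°F·h/BTU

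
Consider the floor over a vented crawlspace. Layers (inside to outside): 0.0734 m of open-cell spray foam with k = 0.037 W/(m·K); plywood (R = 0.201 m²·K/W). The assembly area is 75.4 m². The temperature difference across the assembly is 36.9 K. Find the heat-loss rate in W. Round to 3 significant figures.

1270 W

0.0734/0.037 = 1.984
R_total = 1.984 + 0.201 = 2.185 m²·K/W
Q = A·ΔT/R = 75.4 × 36.9 / 2.185 = 1273 W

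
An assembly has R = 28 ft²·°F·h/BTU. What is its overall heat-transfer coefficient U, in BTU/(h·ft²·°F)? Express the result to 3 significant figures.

U = 1/R = 1/28 = 0.03571

0.0357 BTU/(h·ft²·°F)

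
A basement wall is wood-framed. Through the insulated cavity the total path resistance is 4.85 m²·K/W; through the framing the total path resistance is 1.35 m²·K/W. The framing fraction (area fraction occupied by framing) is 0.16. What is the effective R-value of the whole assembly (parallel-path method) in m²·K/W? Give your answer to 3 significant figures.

U_eff = 0.84/4.85 + 0.16/1.35 = 0.1732 + 0.1185 = 0.2917
R_eff = 1/U_eff = 3.428 m²·K/W

3.43 m²·K/W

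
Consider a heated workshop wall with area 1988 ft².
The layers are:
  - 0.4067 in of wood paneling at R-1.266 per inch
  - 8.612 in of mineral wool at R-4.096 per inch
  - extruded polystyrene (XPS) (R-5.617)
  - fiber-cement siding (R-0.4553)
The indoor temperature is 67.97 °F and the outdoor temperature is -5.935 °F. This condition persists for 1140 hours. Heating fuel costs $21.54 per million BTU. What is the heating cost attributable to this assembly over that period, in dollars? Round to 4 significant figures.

86.18 dollars

0.4067 × 1.266 = 0.51488
8.612 × 4.096 = 35.275
R_total = 0.51488 + 35.275 + 5.617 + 0.4553 = 41.862 ft²·°F·h/BTU
Q = 1988 × (67.97 − (-5.935)) / 41.862 = 3509.7 BTU/h
E = 3509.7 × 1140 = 4001100 BTU
Cost = 4001100/10⁶ × 21.54 = $86.183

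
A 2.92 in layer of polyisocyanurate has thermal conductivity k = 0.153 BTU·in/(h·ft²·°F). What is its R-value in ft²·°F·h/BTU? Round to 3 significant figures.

19.1 ft²·°F·h/BTU

R = L/k = 2.92/0.153 = 19.08 ft²·°F·h/BTU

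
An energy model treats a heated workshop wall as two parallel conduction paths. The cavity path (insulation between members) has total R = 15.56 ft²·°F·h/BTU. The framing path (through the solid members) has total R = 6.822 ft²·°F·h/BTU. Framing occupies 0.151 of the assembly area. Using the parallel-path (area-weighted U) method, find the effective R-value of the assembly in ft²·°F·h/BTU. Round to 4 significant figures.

U_eff = 0.849/15.56 + 0.151/6.822 = 0.054563 + 0.022134 = 0.076697
R_eff = 1/U_eff = 13.038 ft²·°F·h/BTU

13.04 ft²·°F·h/BTU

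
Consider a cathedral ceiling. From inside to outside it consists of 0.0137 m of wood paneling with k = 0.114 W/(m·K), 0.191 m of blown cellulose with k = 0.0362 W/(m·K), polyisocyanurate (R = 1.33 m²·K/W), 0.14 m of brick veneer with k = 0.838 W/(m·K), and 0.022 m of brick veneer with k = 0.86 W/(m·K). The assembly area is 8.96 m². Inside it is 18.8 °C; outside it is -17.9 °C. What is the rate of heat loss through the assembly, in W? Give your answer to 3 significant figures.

0.0137/0.114 = 0.1202
0.191/0.0362 = 5.276
0.14/0.838 = 0.1671
0.022/0.86 = 0.02558
R_total = 0.1202 + 5.276 + 1.33 + 0.1671 + 0.02558 = 6.919 m²·K/W
Q = A·ΔT/R = 8.96 × (18.8 − (-17.9)) / 6.919 = 47.53 W

47.5 W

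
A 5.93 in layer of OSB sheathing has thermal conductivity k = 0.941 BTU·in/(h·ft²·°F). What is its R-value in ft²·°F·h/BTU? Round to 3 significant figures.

R = L/k = 5.93/0.941 = 6.302 ft²·°F·h/BTU

6.30 ft²·°F·h/BTU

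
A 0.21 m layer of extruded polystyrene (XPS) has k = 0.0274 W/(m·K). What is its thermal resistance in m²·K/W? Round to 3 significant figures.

7.66 m²·K/W

R = L/k = 0.21/0.0274 = 7.664 m²·K/W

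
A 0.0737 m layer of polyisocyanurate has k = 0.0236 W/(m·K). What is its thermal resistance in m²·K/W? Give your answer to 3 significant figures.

R = L/k = 0.0737/0.0236 = 3.123 m²·K/W

3.12 m²·K/W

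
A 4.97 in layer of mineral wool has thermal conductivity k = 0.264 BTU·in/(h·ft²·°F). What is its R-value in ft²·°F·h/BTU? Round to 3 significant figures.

R = L/k = 4.97/0.264 = 18.83 ft²·°F·h/BTU

18.8 ft²·°F·h/BTU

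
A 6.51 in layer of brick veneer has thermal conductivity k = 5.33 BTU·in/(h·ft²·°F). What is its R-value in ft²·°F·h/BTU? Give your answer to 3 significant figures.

R = L/k = 6.51/5.33 = 1.221 ft²·°F·h/BTU

1.22 ft²·°F·h/BTU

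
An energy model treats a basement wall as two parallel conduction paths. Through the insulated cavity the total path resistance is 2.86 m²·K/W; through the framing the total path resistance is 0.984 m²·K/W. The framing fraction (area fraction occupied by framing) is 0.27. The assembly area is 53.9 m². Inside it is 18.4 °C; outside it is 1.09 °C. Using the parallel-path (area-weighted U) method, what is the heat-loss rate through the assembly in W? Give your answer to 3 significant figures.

494 W

U_eff = 0.73/2.86 + 0.27/0.984 = 0.2552 + 0.2744 = 0.5296
R_eff = 1/U_eff = 1.888 m²·K/W
Q = 53.9 × (18.4 − 1.09) / 1.888 = 494.2 W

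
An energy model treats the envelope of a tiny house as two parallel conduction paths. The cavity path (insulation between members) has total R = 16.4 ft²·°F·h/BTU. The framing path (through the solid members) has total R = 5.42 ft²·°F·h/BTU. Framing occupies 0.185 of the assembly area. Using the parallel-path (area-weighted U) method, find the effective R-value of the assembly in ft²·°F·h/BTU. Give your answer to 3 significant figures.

U_eff = 0.815/16.4 + 0.185/5.42 = 0.0497 + 0.03413 = 0.08383
R_eff = 1/U_eff = 11.93 ft²·°F·h/BTU

11.9 ft²·°F·h/BTU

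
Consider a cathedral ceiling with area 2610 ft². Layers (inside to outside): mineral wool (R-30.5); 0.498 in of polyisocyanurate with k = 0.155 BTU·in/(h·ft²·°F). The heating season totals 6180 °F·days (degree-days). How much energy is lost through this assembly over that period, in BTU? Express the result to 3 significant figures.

11500000 BTU

0.498/0.155 = 3.213
R_total = 30.5 + 3.213 = 33.71 ft²·°F·h/BTU
E = A × HDD × 24 / R = 2610 × 6180 × 24 / 33.71 = 11480000 BTU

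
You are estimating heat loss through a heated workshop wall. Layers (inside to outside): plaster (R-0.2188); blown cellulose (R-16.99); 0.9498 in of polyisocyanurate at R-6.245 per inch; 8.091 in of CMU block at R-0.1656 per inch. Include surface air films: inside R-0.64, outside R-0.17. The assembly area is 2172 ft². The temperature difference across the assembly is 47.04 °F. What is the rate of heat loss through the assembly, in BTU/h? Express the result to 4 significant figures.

0.9498 × 6.245 = 5.9315
8.091 × 0.1656 = 1.3399
R_total = 0.64 + 0.2188 + 16.99 + 5.9315 + 1.3399 + 0.17 = 25.29 ft²·°F·h/BTU
Q = A·ΔT/R = 2172 × 47.04 / 25.29 = 4039.9 BTU/h

4040 BTU/h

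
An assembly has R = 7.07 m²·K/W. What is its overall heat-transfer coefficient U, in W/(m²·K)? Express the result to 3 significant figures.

0.141 W/(m²·K)

U = 1/R = 1/7.07 = 0.1414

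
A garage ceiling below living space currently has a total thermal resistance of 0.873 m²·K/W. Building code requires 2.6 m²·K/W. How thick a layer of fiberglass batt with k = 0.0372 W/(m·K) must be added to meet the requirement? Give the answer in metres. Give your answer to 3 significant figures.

0.0642 m

ΔR = 2.6 − 0.873 = 1.727 m²·K/W
L = ΔR × k = 1.727 × 0.0372 = 0.06424 m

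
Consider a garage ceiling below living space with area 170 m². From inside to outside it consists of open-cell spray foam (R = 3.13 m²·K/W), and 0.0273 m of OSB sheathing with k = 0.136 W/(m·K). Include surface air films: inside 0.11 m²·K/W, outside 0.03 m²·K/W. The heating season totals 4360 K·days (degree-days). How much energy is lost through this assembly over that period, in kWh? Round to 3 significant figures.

5130 kWh

0.0273/0.136 = 0.2007
R_total = 0.11 + 3.13 + 0.2007 + 0.03 = 3.471 m²·K/W
E = A × HDD × 24 / R / 1000 = 170 × 4360 × 24 / 3.471 / 1000 = 5125 kWh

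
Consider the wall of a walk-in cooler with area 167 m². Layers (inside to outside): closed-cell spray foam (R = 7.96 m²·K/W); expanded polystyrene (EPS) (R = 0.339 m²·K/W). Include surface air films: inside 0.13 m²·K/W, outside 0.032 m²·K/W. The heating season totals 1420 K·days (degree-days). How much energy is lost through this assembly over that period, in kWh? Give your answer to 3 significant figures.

R_total = 0.13 + 7.96 + 0.339 + 0.032 = 8.461 m²·K/W
E = A × HDD × 24 / R / 1000 = 167 × 1420 × 24 / 8.461 / 1000 = 672.7 kWh

673 kWh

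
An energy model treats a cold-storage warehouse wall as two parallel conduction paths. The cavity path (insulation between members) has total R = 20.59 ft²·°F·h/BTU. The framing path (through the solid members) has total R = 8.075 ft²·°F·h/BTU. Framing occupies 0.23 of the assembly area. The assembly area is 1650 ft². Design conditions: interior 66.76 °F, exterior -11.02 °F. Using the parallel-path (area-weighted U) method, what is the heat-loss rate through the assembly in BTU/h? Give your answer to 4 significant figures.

U_eff = 0.77/20.59 + 0.23/8.075 = 0.037397 + 0.028483 = 0.06588
R_eff = 1/U_eff = 15.179 ft²·°F·h/BTU
Q = 1650 × (66.76 − (-11.02)) / 15.179 = 8454.8 BTU/h

8455 BTU/h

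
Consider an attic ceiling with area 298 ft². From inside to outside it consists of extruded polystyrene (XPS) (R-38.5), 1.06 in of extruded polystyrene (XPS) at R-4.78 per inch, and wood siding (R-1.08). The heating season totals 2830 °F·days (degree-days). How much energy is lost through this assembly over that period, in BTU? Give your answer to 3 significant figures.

453000 BTU

1.06 × 4.78 = 5.067
R_total = 38.5 + 5.067 + 1.08 = 44.65 ft²·°F·h/BTU
E = A × HDD × 24 / R = 298 × 2830 × 24 / 44.65 = 453300 BTU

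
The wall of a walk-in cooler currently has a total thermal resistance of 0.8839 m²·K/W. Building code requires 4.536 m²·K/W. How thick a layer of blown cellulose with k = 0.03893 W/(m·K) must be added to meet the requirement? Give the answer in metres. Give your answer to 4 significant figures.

ΔR = 4.536 − 0.8839 = 3.6521 m²·K/W
L = ΔR × k = 3.6521 × 0.03893 = 0.14218 m

0.1422 m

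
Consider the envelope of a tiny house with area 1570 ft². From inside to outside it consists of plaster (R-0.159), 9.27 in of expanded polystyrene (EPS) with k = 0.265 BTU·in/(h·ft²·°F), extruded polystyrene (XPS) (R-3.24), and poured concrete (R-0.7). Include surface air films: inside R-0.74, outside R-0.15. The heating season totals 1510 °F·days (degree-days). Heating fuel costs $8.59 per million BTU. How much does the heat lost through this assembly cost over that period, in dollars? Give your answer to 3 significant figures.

9.27/0.265 = 34.98
R_total = 0.74 + 0.159 + 34.98 + 3.24 + 0.7 + 0.15 = 39.97 ft²·°F·h/BTU
E = A × HDD × 24 / R = 1570 × 1510 × 24 / 39.97 = 1423000 BTU
Cost = 1423000/10⁶ × 8.59 = $12.23

12.2 dollars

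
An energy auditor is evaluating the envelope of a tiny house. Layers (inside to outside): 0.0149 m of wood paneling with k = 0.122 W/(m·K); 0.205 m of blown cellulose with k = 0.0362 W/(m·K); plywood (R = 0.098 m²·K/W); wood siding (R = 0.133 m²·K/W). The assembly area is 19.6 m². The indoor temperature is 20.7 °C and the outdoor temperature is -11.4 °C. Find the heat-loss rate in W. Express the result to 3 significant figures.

105 W

0.0149/0.122 = 0.1221
0.205/0.0362 = 5.663
R_total = 0.1221 + 5.663 + 0.098 + 0.133 = 6.016 m²·K/W
Q = A·ΔT/R = 19.6 × (20.7 − (-11.4)) / 6.016 = 104.6 W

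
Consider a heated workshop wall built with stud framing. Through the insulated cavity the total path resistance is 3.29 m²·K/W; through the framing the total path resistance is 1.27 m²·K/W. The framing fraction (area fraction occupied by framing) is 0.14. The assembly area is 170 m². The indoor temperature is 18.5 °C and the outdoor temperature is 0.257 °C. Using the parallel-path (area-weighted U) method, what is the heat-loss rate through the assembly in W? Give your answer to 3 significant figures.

1150 W

U_eff = 0.86/3.29 + 0.14/1.27 = 0.2614 + 0.1102 = 0.3716
R_eff = 1/U_eff = 2.691 m²·K/W
Q = 170 × (18.5 − 0.257) / 2.691 = 1153 W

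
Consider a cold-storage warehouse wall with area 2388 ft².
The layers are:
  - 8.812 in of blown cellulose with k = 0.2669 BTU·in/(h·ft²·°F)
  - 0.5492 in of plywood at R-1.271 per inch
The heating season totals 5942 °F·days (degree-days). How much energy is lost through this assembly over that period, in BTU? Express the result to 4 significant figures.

10100000 BTU

8.812/0.2669 = 33.016
0.5492 × 1.271 = 0.69803
R_total = 33.016 + 0.69803 = 33.714 ft²·°F·h/BTU
E = A × HDD × 24 / R = 2388 × 5942 × 24 / 33.714 = 10101000 BTU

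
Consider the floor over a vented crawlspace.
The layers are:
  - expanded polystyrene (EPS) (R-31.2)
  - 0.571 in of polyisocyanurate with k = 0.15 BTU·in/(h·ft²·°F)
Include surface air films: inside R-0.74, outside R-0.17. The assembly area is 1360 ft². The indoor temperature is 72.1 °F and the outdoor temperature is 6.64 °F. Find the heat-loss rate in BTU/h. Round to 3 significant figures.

2480 BTU/h

0.571/0.15 = 3.807
R_total = 0.74 + 31.2 + 3.807 + 0.17 = 35.92 ft²·°F·h/BTU
Q = A·ΔT/R = 1360 × (72.1 − 6.64) / 35.92 = 2479 BTU/h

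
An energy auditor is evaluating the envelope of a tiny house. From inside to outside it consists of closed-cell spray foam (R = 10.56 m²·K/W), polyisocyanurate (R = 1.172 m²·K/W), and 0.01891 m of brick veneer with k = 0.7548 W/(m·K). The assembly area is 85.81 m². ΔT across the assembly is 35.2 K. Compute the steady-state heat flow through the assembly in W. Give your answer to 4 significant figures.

256.9 W

0.01891/0.7548 = 0.025053
R_total = 10.56 + 1.172 + 0.025053 = 11.757 m²·K/W
Q = A·ΔT/R = 85.81 × 35.2 / 11.757 = 256.91 W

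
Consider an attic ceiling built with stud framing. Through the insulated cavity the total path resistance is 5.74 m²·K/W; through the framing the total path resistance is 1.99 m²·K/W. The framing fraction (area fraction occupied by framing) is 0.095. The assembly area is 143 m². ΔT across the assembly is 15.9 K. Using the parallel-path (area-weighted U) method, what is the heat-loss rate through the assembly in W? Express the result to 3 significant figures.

U_eff = 0.905/5.74 + 0.095/1.99 = 0.1577 + 0.04774 = 0.2054
R_eff = 1/U_eff = 4.868 m²·K/W
Q = 143 × 15.9 / 4.868 = 467 W

467 W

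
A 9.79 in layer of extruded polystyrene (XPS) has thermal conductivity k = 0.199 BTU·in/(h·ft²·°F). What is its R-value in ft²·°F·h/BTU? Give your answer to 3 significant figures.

R = L/k = 9.79/0.199 = 49.2 ft²·°F·h/BTU

49.2 ft²·°F·h/BTU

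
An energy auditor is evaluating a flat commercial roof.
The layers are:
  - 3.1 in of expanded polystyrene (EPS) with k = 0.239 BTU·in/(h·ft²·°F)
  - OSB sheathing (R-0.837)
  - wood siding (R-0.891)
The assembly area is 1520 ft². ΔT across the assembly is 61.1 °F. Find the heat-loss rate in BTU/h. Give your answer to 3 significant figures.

6320 BTU/h

3.1/0.239 = 12.97
R_total = 12.97 + 0.837 + 0.891 = 14.7 ft²·°F·h/BTU
Q = A·ΔT/R = 1520 × 61.1 / 14.7 = 6318 BTU/h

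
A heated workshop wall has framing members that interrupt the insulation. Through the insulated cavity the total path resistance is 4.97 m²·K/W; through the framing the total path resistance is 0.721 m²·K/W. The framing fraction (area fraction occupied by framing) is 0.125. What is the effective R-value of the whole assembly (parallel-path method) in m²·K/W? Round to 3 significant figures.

U_eff = 0.875/4.97 + 0.125/0.721 = 0.1761 + 0.1734 = 0.3494
R_eff = 1/U_eff = 2.862 m²·K/W

2.86 m²·K/W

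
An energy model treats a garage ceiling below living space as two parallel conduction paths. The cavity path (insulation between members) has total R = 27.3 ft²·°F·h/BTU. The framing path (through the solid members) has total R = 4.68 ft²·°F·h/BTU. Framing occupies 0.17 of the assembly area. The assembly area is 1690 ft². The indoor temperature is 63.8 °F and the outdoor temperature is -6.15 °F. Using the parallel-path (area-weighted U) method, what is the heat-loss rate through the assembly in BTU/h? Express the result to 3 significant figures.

U_eff = 0.83/27.3 + 0.17/4.68 = 0.0304 + 0.03632 = 0.06673
R_eff = 1/U_eff = 14.99 ft²·°F·h/BTU
Q = 1690 × (63.8 − (-6.15)) / 14.99 = 7888 BTU/h

7890 BTU/h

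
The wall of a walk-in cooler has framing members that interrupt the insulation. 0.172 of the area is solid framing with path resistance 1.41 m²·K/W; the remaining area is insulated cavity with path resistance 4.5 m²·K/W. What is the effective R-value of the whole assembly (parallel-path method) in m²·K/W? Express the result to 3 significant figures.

3.27 m²·K/W

U_eff = 0.828/4.5 + 0.172/1.41 = 0.184 + 0.122 = 0.306
R_eff = 1/U_eff = 3.268 m²·K/W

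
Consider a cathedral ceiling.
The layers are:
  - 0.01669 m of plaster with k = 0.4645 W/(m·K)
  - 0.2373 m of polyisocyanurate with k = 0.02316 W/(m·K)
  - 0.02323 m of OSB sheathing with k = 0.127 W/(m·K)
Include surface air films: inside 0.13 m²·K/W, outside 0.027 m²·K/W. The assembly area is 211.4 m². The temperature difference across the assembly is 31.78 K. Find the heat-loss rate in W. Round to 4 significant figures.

632.5 W

0.01669/0.4645 = 0.035931
0.2373/0.02316 = 10.246
0.02323/0.127 = 0.18291
R_total = 0.13 + 0.035931 + 10.246 + 0.18291 + 0.027 = 10.622 m²·K/W
Q = A·ΔT/R = 211.4 × 31.78 / 10.622 = 632.49 W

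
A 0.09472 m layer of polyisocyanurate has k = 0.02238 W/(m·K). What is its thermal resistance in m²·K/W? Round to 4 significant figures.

R = L/k = 0.09472/0.02238 = 4.2324 m²·K/W

4.232 m²·K/W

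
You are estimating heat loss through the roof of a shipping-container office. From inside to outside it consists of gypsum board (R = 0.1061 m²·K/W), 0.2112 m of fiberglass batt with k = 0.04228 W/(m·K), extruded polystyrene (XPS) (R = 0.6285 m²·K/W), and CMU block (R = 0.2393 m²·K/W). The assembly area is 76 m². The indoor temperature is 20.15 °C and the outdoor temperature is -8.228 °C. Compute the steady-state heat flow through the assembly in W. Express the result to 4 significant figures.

0.2112/0.04228 = 4.9953
R_total = 0.1061 + 4.9953 + 0.6285 + 0.2393 = 5.9692 m²·K/W
Q = A·ΔT/R = 76 × (20.15 − (-8.228)) / 5.9692 = 361.31 W

361.3 W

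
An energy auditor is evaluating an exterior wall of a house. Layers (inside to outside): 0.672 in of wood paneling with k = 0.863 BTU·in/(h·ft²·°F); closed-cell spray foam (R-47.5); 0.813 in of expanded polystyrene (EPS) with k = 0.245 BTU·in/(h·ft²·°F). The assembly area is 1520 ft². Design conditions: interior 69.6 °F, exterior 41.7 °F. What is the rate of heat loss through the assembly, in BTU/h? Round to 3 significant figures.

822 BTU/h

0.672/0.863 = 0.7787
0.813/0.245 = 3.318
R_total = 0.7787 + 47.5 + 3.318 = 51.6 ft²·°F·h/BTU
Q = A·ΔT/R = 1520 × (69.6 − 41.7) / 51.6 = 821.9 BTU/h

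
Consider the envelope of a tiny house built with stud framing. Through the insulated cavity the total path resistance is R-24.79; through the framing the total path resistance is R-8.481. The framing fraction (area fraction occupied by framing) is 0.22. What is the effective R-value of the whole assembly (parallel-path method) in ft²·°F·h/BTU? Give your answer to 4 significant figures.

17.42 ft²·°F·h/BTU

U_eff = 0.78/24.79 + 0.22/8.481 = 0.031464 + 0.02594 = 0.057405
R_eff = 1/U_eff = 17.42 ft²·°F·h/BTU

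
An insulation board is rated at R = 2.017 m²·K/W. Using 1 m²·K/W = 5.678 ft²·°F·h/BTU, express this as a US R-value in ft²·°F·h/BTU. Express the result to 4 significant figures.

11.45 ft²·°F·h/BTU

R_US = 2.017 × 5.678 = 11.453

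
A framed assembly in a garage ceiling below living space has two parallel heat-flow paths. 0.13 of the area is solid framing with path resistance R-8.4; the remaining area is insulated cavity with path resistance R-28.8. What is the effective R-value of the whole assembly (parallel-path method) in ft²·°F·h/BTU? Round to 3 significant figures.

21.9 ft²·°F·h/BTU

U_eff = 0.87/28.8 + 0.13/8.4 = 0.03021 + 0.01548 = 0.04568
R_eff = 1/U_eff = 21.89 ft²·°F·h/BTU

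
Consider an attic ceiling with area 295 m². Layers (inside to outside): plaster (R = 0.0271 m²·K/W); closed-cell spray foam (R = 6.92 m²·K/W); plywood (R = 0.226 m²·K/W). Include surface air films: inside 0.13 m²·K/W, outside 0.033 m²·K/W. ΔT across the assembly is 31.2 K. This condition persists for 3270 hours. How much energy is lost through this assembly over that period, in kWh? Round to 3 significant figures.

R_total = 0.13 + 0.0271 + 6.92 + 0.226 + 0.033 = 7.336 m²·K/W
Q = 295 × 31.2 / 7.336 = 1255 W
E = 1255 W × 3270 h / 1000 = 4103 kWh

4100 kWh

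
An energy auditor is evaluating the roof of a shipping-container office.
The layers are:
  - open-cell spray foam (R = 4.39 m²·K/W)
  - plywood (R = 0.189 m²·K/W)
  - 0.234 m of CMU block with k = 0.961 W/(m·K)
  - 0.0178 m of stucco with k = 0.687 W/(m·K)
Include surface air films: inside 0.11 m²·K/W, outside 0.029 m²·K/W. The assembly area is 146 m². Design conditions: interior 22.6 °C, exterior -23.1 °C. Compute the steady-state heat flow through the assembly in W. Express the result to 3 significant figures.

1340 W

0.234/0.961 = 0.2435
0.0178/0.687 = 0.02591
R_total = 0.11 + 4.39 + 0.189 + 0.2435 + 0.02591 + 0.029 = 4.987 m²·K/W
Q = A·ΔT/R = 146 × (22.6 − (-23.1)) / 4.987 = 1338 W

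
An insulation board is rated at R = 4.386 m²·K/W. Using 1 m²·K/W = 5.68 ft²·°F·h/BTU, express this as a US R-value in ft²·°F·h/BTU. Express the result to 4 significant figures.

24.91 ft²·°F·h/BTU

R_US = 4.386 × 5.68 = 24.912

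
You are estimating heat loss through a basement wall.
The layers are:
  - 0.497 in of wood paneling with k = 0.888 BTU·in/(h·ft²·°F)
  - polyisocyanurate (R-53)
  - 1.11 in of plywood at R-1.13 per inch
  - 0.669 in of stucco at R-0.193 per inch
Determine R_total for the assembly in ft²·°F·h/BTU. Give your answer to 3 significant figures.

0.497/0.888 = 0.5597
1.11 × 1.13 = 1.254
0.669 × 0.193 = 0.1291
R_total = 0.5597 + 53 + 1.254 + 0.1291 = 54.94 ft²·°F·h/BTU

54.9 ft²·°F·h/BTU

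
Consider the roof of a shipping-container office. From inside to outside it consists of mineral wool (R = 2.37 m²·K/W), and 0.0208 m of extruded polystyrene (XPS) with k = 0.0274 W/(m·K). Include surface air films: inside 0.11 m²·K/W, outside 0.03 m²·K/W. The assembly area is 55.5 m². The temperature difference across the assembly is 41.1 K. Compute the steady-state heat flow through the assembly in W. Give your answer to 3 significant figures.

698 W

0.0208/0.0274 = 0.7591
R_total = 0.11 + 2.37 + 0.7591 + 0.03 = 3.269 m²·K/W
Q = A·ΔT/R = 55.5 × 41.1 / 3.269 = 697.8 W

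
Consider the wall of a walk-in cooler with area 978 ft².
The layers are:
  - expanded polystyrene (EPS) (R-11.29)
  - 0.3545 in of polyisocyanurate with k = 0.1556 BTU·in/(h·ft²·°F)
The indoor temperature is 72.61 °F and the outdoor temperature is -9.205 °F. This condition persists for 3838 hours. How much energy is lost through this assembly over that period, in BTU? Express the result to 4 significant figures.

0.3545/0.1556 = 2.2783
R_total = 11.29 + 2.2783 = 13.568 ft²·°F·h/BTU
Q = 978 × (72.61 − (-9.205)) / 13.568 = 5897.2 BTU/h
E = 5897.2 × 3838 = 22634000 BTU

22630000 BTU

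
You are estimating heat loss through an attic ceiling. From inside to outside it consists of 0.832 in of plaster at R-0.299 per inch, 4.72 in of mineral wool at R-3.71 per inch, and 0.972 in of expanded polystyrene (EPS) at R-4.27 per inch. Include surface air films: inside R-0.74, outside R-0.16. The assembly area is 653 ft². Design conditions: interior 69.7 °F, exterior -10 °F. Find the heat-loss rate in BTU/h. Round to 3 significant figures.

2280 BTU/h

0.832 × 0.299 = 0.2488
4.72 × 3.71 = 17.51
0.972 × 4.27 = 4.15
R_total = 0.74 + 0.2488 + 17.51 + 4.15 + 0.16 = 22.81 ft²·°F·h/BTU
Q = A·ΔT/R = 653 × (69.7 − (-10)) / 22.81 = 2282 BTU/h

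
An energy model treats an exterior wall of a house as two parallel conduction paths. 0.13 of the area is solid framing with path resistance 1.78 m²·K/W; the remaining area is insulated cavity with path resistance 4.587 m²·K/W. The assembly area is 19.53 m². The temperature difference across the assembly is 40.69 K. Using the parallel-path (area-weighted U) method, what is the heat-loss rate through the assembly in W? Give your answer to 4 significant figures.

U_eff = 0.87/4.587 + 0.13/1.78 = 0.18967 + 0.073034 = 0.2627
R_eff = 1/U_eff = 3.8066 m²·K/W
Q = 19.53 × 40.69 / 3.8066 = 208.76 W

208.8 W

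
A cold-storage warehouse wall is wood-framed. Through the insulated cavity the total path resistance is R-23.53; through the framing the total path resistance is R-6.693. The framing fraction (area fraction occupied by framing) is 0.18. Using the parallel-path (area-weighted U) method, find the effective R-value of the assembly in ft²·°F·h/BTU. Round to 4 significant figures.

16.20 ft²·°F·h/BTU

U_eff = 0.82/23.53 + 0.18/6.693 = 0.034849 + 0.026894 = 0.061743
R_eff = 1/U_eff = 16.196 ft²·°F·h/BTU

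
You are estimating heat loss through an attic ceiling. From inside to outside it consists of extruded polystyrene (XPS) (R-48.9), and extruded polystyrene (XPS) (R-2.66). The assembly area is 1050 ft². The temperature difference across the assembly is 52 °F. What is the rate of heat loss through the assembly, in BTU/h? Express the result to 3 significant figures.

1060 BTU/h

R_total = 48.9 + 2.66 = 51.56 ft²·°F·h/BTU
Q = A·ΔT/R = 1050 × 52 / 51.56 = 1059 BTU/h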